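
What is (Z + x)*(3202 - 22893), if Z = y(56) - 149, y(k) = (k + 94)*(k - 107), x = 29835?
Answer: -433910876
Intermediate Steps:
y(k) = (-107 + k)*(94 + k) (y(k) = (94 + k)*(-107 + k) = (-107 + k)*(94 + k))
Z = -7799 (Z = (-10058 + 56² - 13*56) - 149 = (-10058 + 3136 - 728) - 149 = -7650 - 149 = -7799)
(Z + x)*(3202 - 22893) = (-7799 + 29835)*(3202 - 22893) = 22036*(-19691) = -433910876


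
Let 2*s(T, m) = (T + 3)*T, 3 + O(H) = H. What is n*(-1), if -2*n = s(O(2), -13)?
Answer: -1/2 ≈ -0.50000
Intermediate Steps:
O(H) = -3 + H
s(T, m) = T*(3 + T)/2 (s(T, m) = ((T + 3)*T)/2 = ((3 + T)*T)/2 = (T*(3 + T))/2 = T*(3 + T)/2)
n = 1/2 (n = -(-3 + 2)*(3 + (-3 + 2))/4 = -(-1)*(3 - 1)/4 = -(-1)*2/4 = -1/2*(-1) = 1/2 ≈ 0.50000)
n*(-1) = (1/2)*(-1) = -1/2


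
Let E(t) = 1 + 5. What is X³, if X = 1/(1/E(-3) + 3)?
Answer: 216/6859 ≈ 0.031491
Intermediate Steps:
E(t) = 6
X = 6/19 (X = 1/(1/6 + 3) = 1/(⅙ + 3) = 1/(19/6) = 6/19 ≈ 0.31579)
X³ = (6/19)³ = 216/6859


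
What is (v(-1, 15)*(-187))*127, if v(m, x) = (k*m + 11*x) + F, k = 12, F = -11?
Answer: -3372358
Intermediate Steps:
v(m, x) = -11 + 11*x + 12*m (v(m, x) = (12*m + 11*x) - 11 = (11*x + 12*m) - 11 = -11 + 11*x + 12*m)
(v(-1, 15)*(-187))*127 = ((-11 + 11*15 + 12*(-1))*(-187))*127 = ((-11 + 165 - 12)*(-187))*127 = (142*(-187))*127 = -26554*127 = -3372358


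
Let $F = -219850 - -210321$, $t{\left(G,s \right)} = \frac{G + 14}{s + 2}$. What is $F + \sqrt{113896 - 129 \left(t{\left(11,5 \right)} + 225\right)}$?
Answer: $-9529 + \frac{2 \sqrt{1034026}}{7} \approx -9238.5$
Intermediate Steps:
$t{\left(G,s \right)} = \frac{14 + G}{2 + s}$
$F = -9529$ ($F = -219850 + 210321 = -9529$)
$F + \sqrt{113896 - 129 \left(t{\left(11,5 \right)} + 225\right)} = -9529 + \sqrt{113896 - 129 \left(\frac{14 + 11}{2 + 5} + 225\right)} = -9529 + \sqrt{113896 - 129 \left(\frac{1}{7} \cdot 25 + 225\right)} = -9529 + \sqrt{113896 - 129 \left(\frac{25}{7} + 225\right)} = -9529 + \sqrt{113896 - \frac{206400}{7}} = -9529 + \sqrt{\frac{590872}{7}} = -9529 + \frac{2 \sqrt{1034026}}{7}$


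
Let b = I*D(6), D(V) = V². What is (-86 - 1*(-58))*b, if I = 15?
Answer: -15120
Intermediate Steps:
b = 540 (b = 15*6² = 15*36 = 540)
(-86 - 1*(-58))*b = (-86 - 1*(-58))*540 = (-86 + 58)*540 = -28*540 = -15120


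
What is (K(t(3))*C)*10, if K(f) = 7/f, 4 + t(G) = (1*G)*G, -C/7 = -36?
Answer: 3528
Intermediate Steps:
C = 252 (C = -7*(-36) = 252)
t(G) = -4 + G² (t(G) = -4 + (1*G)*G = -4 + G*G = -4 + G²)
(K(t(3))*C)*10 = ((7/(-4 + 3²))*252)*10 = ((7/(-4 + 9))*252)*10 = ((7/5)*252)*10 = (1764/5)*10 = 3528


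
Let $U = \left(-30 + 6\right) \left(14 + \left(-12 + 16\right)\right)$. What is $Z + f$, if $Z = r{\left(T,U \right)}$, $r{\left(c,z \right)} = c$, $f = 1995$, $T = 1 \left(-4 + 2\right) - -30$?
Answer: $2023$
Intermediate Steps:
$U = -432$ ($U = - 24 \left(14 + 4\right) = \left(-24\right) 18 = -432$)
$T = 28$ ($T = 1 \left(-2\right) + 30 = -2 + 30 = 28$)
$Z = 28$
$Z + f = 28 + 1995 = 2023$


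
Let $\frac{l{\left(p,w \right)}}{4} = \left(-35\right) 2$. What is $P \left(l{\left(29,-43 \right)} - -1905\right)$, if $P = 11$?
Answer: $17875$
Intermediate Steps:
$l{\left(p,w \right)} = -280$ ($l{\left(p,w \right)} = 4 \left(\left(-35\right) 2\right) = 4 \left(-70\right) = -280$)
$P \left(l{\left(29,-43 \right)} - -1905\right) = 11 \left(-280 - -1905\right) = 11 \left(-280 + 1905\right) = 11 \cdot 1625 = 17875$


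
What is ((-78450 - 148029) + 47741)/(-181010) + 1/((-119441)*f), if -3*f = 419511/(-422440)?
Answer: 1492627034522973/1511639047444085 ≈ 0.98742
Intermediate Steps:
f = 139837/422440 (f = -139837/(-422440) = -139837*(-1)/422440 = -⅓*(-419511/422440) = 139837/422440 ≈ 0.33102)
((-78450 - 148029) + 47741)/(-181010) + 1/((-119441)*f) = ((-78450 - 148029) + 47741)/(-181010) + 1/((-119441)*(139837/422440)) = (-226479 + 47741)*(-1/181010) - 1/119441*422440/139837 = -178738*(-1/181010) - 422440/16702271117 = 89369/90505 - 422440/16702271117 = 1492627034522973/1511639047444085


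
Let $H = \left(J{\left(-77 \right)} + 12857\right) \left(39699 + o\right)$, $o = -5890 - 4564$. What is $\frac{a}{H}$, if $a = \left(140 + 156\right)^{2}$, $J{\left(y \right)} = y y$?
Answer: $\frac{43808}{274698285} \approx 0.00015948$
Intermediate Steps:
$J{\left(y \right)} = y^{2}$
$o = -10454$
$a = 87616$ ($a = 296^{2} = 87616$)
$H = 549396570$ ($H = \left(\left(-77\right)^{2} + 12857\right) \left(39699 - 10454\right) = \left(5929 + 12857\right) 29245 = 18786 \cdot 29245 = 549396570$)
$\frac{a}{H} = \frac{87616}{549396570} = 87616 \cdot \frac{1}{549396570} = \frac{43808}{274698285}$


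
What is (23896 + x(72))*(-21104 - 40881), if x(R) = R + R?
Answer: -1490119400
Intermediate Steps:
x(R) = 2*R
(23896 + x(72))*(-21104 - 40881) = (23896 + 2*72)*(-21104 - 40881) = (23896 + 144)*(-61985) = 24040*(-61985) = -1490119400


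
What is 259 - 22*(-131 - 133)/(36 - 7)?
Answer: 13319/29 ≈ 459.28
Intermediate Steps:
259 - 22*(-131 - 133)/(36 - 7) = 259 - (-5808)/29 = 259 - 22*(-264/29) = 259 + 5808/29 = 13319/29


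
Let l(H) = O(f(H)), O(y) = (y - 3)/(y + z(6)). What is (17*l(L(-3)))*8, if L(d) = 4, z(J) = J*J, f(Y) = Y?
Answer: 17/5 ≈ 3.4000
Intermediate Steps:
z(J) = J**2
O(y) = (-3 + y)/(36 + y) (O(y) = (y - 3)/(y + 6**2) = (-3 + y)/(y + 36) = (-3 + y)/(36 + y))
l(H) = (-3 + H)/(36 + H)
(17*l(L(-3)))*8 = (17*((-3 + 4)/(36 + 4)))*8 = (17*(1/40))*8 = (17/40)*8 = 17/5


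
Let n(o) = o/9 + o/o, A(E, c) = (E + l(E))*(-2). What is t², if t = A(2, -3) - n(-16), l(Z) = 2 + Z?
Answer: 10201/81 ≈ 125.94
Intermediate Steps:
A(E, c) = -4 - 4*E (A(E, c) = (E + (2 + E))*(-2) = (2 + 2*E)*(-2) = -4 - 4*E)
n(o) = 1 + o/9 (n(o) = o*(⅑) + 1 = o/9 + 1 = 1 + o/9)
t = -101/9 (t = (-4 - 4*2) - (1 + (⅑)*(-16)) = (-4 - 8) - (1 - 16/9) = -12 - 1*(-7/9) = -12 + 7/9 = -101/9 ≈ -11.222)
t² = (-101/9)² = 10201/81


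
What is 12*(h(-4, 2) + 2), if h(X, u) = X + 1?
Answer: -12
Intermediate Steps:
h(X, u) = 1 + X
12*(h(-4, 2) + 2) = 12*((1 - 4) + 2) = 12*(-3 + 2) = 12*(-1) = -12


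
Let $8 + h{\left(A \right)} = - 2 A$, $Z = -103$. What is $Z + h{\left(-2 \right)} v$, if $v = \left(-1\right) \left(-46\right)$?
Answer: $-287$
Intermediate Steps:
$h{\left(A \right)} = -8 - 2 A$
$v = 46$
$Z + h{\left(-2 \right)} v = -103 + \left(-8 - -4\right) 46 = -103 + \left(-8 + 4\right) 46 = -103 - 184 = -287$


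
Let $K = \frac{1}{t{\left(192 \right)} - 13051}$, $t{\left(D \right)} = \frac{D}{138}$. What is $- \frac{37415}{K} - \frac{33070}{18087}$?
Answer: $\frac{203112948979195}{416001} \approx 4.8825 \cdot 10^{8}$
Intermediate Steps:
$t{\left(D \right)} = \frac{D}{138}$ ($t{\left(D \right)} = D \frac{1}{138} = \frac{D}{138}$)
$K = - \frac{23}{300141}$ ($K = \frac{1}{\frac{1}{138} \cdot 192 - 13051} = \frac{1}{\frac{32}{23} - 13051} = \frac{1}{- \frac{300141}{23}} = - \frac{23}{300141} \approx -7.6631 \cdot 10^{-5}$)
$- \frac{37415}{K} - \frac{33070}{18087} = - \frac{37415}{- \frac{23}{300141}} - \frac{33070}{18087} = \left(-37415\right) \left(- \frac{300141}{23}\right) - \frac{33070}{18087} = \frac{11229775515}{23} - \frac{33070}{18087} = \frac{203112948979195}{416001}$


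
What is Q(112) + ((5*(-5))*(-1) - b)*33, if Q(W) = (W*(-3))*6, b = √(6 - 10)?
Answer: -1191 - 66*I ≈ -1191.0 - 66.0*I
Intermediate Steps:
b = 2*I (b = √(-4) = 2*I ≈ 2.0*I)
Q(W) = -18*W (Q(W) = -3*W*6 = -18*W)
Q(112) + ((5*(-5))*(-1) - b)*33 = -18*112 + ((5*(-5))*(-1) - 2*I)*33 = -2016 + (-25*(-1) - 2*I)*33 = -2016 + (25 - 2*I)*33 = -2016 + (825 - 66*I) = -1191 - 66*I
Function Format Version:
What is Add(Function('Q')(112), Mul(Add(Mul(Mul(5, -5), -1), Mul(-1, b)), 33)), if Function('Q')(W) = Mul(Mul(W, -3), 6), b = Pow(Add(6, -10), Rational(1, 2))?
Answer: Add(-1191, Mul(-66, I)) ≈ Add(-1191.0, Mul(-66.000, I))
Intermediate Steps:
b = Mul(2, I) (b = Pow(-4, Rational(1, 2)) = Mul(2, I) ≈ Mul(2.0000, I))
Function('Q')(W) = Mul(-18, W) (Function('Q')(W) = Mul(Mul(-3, W), 6) = Mul(-18, W))
Add(Function('Q')(112), Mul(Add(Mul(Mul(5, -5), -1), Mul(-1, b)), 33)) = Add(Mul(-18, 112), Mul(Add(Mul(Mul(5, -5), -1), Mul(-1, Mul(2, I))), 33)) = Add(-2016, Mul(Add(Mul(-25, -1), Mul(-2, I)), 33)) = Add(-2016, Mul(Add(25, Mul(-2, I)), 33)) = Add(-2016, Add(825, Mul(-66, I))) = Add(-1191, Mul(-66, I))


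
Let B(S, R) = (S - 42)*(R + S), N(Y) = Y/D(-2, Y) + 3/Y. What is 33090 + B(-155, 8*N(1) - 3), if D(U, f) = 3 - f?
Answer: 58700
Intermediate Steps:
N(Y) = 3/Y + Y/(3 - Y) (N(Y) = Y/(3 - Y) + 3/Y = 3/Y + Y/(3 - Y))
B(S, R) = (-42 + S)*(R + S)
33090 + B(-155, 8*N(1) - 3) = 33090 + ((-155)**2 - 42*(8*(3/1 - 1*1/(-3 + 1)) - 3) - 42*(-155) + (8*(3/1 - 1*1/(-3 + 1)) - 3)*(-155)) = 33090 + (24025 - 42*(8*(3*1 - 1*1/(-2)) - 3) + 6510 + (8*(3*1 - 1*1/(-2)) - 3)*(-155)) = 33090 + (24025 - 42*(8*(3 - 1*1*(-1/2)) - 3) + 6510 + (8*(3 - 1*1*(-1/2)) - 3)*(-155)) = 33090 + (24025 - 42*(8*(3 + 1/2) - 3) + 6510 + (8*(3 + 1/2) - 3)*(-155)) = 33090 + (24025 - 42*(8*(7/2) - 3) + 6510 + (8*(7/2) - 3)*(-155)) = 33090 + (24025 - 42*(28 - 3) + 6510 + (28 - 3)*(-155)) = 33090 + (24025 - 42*25 + 6510 + 25*(-155)) = 33090 + (24025 - 1050 + 6510 - 3875) = 33090 + 25610 = 58700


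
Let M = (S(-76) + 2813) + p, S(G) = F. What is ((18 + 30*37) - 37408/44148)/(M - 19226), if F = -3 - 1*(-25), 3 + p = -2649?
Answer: -12440384/210177591 ≈ -0.059190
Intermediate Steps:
p = -2652 (p = -3 - 2649 = -2652)
F = 22 (F = -3 + 25 = 22)
S(G) = 22
M = 183 (M = (22 + 2813) - 2652 = 2835 - 2652 = 183)
((18 + 30*37) - 37408/44148)/(M - 19226) = ((18 + 30*37) - 37408/44148)/(183 - 19226) = ((18 + 1110) - 37408*1/44148)/(-19043) = (1128 - 9352/11037)*(-1/19043) = (12440384/11037)*(-1/19043) = -12440384/210177591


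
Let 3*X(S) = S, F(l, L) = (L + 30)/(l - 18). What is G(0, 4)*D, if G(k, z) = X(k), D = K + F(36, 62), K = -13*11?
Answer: 0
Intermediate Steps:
K = -143
F(l, L) = (30 + L)/(-18 + l)
D = -1241/9 (D = -143 + (30 + 62)/(-18 + 36) = -143 + 92/18 = -143 + (1/18)*92 = -143 + 46/9 = -1241/9 ≈ -137.89)
X(S) = S/3
G(k, z) = k/3
G(0, 4)*D = ((⅓)*0)*(-1241/9) = 0*(-1241/9) = 0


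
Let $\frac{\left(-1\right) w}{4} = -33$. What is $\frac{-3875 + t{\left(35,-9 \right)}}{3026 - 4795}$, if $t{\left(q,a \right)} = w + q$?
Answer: $\frac{3708}{1769} \approx 2.0961$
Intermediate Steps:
$w = 132$ ($w = \left(-4\right) \left(-33\right) = 132$)
$t{\left(q,a \right)} = 132 + q$
$\frac{-3875 + t{\left(35,-9 \right)}}{3026 - 4795} = \frac{-3875 + \left(132 + 35\right)}{3026 - 4795} = \frac{-3875 + 167}{-1769} = \left(-3708\right) \left(- \frac{1}{1769}\right) = \frac{3708}{1769}$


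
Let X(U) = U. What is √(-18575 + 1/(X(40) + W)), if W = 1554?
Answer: I*√47196027106/1594 ≈ 136.29*I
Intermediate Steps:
√(-18575 + 1/(X(40) + W)) = √(-18575 + 1/(40 + 1554)) = √(-18575 + 1/1594) = √(-29608549/1594) = I*√47196027106/1594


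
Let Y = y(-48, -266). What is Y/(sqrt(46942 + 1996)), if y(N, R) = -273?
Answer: -273*sqrt(48938)/48938 ≈ -1.2341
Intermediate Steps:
Y = -273
Y/(sqrt(46942 + 1996)) = -273/sqrt(46942 + 1996) = -273*sqrt(48938)/48938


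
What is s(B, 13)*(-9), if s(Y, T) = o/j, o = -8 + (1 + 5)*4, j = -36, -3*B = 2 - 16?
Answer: 4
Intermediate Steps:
B = 14/3 (B = -(2 - 16)/3 = -1/3*(-14) = 14/3 ≈ 4.6667)
o = 16 (o = -8 + 6*4 = -8 + 24 = 16)
s(Y, T) = -4/9 (s(Y, T) = 16/(-36) = 16*(-1/36) = -4/9)
s(B, 13)*(-9) = -4/9*(-9) = 4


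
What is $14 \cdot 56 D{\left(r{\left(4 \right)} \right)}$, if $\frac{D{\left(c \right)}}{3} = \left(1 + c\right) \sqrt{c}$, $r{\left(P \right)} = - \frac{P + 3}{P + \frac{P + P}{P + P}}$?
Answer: $- \frac{4704 i \sqrt{35}}{25} \approx - 1113.2 i$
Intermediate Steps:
$r{\left(P \right)} = - \frac{3 + P}{1 + P}$ ($r{\left(P \right)} = - \frac{3 + P}{P + \frac{2 P}{2 P}} = - \frac{3 + P}{P + 2 P \frac{1}{2 P}} = - \frac{3 + P}{P + 1} = - \frac{3 + P}{1 + P}$)
$D{\left(c \right)} = 3 \sqrt{c} \left(1 + c\right)$ ($D{\left(c \right)} = 3 \left(1 + c\right) \sqrt{c} = 3 \sqrt{c} \left(1 + c\right)$)
$14 \cdot 56 D{\left(r{\left(4 \right)} \right)} = 14 \cdot 56 \cdot 3 \sqrt{\frac{-3 - 4}{1 + 4}} \left(1 + \frac{-3 - 4}{1 + 4}\right) = 784 \cdot 3 \sqrt{\frac{-3 - 4}{5}} \left(1 + \frac{-3 - 4}{5}\right) = 784 \cdot 3 \sqrt{\frac{1}{5} \left(-7\right)} \left(1 + \frac{1}{5} \left(-7\right)\right) = 784 \cdot 3 \sqrt{- \frac{7}{5}} \left(1 - \frac{7}{5}\right) = 784 \cdot 3 \frac{i \sqrt{35}}{5} \left(- \frac{2}{5}\right) = 784 \left(- \frac{6 i \sqrt{35}}{25}\right) = - \frac{4704 i \sqrt{35}}{25}$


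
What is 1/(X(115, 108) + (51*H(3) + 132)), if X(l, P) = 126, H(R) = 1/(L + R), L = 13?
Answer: 16/4179 ≈ 0.0038287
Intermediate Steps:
H(R) = 1/(13 + R)
1/(X(115, 108) + (51*H(3) + 132)) = 1/(126 + (51/(13 + 3) + 132)) = 1/(126 + (51/16 + 132)) = 1/(126 + 2163/16) = 1/(4179/16) = 16/4179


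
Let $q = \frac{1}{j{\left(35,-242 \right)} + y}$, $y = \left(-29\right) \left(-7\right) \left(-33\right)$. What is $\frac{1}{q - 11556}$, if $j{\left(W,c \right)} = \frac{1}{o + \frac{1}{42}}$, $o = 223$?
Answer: $- \frac{62749491}{725133127363} \approx -8.6535 \cdot 10^{-5}$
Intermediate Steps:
$j{\left(W,c \right)} = \frac{42}{9367}$ ($j{\left(W,c \right)} = \frac{1}{223 + \frac{1}{42}} = \frac{1}{\frac{9367}{42}} = \frac{42}{9367}$)
$y = -6699$ ($y = 203 \left(-33\right) = -6699$)
$q = - \frac{9367}{62749491}$ ($q = \frac{1}{\frac{42}{9367} - 6699} = \frac{1}{- \frac{62749491}{9367}} = - \frac{9367}{62749491} \approx -0.00014928$)
$\frac{1}{q - 11556} = \frac{1}{- \frac{9367}{62749491} - 11556} = \frac{1}{- \frac{725133127363}{62749491}} = - \frac{62749491}{725133127363}$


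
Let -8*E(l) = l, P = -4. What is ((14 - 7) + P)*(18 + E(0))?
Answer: 54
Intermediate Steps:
E(l) = -l/8
((14 - 7) + P)*(18 + E(0)) = ((14 - 7) - 4)*(18 - 1/8*0) = (7 - 4)*(18 + 0) = 3*18 = 54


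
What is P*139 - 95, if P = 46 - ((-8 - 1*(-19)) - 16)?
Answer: 6994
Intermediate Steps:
P = 51 (P = 46 - ((-8 + 19) - 16) = 46 - (11 - 16) = 46 - 1*(-5) = 46 + 5 = 51)
P*139 - 95 = 51*139 - 95 = 7089 - 95 = 6994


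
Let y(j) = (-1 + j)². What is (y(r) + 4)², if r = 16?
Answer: 52441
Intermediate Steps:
(y(r) + 4)² = ((-1 + 16)² + 4)² = (15² + 4)² = (225 + 4)² = 229² = 52441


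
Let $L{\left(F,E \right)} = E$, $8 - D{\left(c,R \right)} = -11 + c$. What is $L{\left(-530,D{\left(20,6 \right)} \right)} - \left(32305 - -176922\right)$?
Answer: $-209228$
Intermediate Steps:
$D{\left(c,R \right)} = 19 - c$ ($D{\left(c,R \right)} = 8 - \left(-11 + c\right) = 19 - c$)
$L{\left(-530,D{\left(20,6 \right)} \right)} - \left(32305 - -176922\right) = \left(19 - 20\right) - \left(32305 - -176922\right) = \left(19 - 20\right) - \left(32305 + 176922\right) = -1 - 209227 = -209228$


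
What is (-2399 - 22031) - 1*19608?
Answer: -44038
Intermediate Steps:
(-2399 - 22031) - 1*19608 = -24430 - 19608 = -44038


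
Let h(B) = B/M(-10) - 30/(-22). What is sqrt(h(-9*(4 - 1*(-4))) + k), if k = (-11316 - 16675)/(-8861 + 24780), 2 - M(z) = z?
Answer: I*sqrt(196081804930)/175109 ≈ 2.5288*I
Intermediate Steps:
M(z) = 2 - z
h(B) = 15/11 + B/12 (h(B) = B/(2 - 1*(-10)) - 30/(-22) = B/(2 + 10) - 30*(-1/22) = B/12 + 15/11 = 15/11 + B/12)
k = -27991/15919 ≈ -1.7583
sqrt(h(-9*(4 - 1*(-4))) + k) = sqrt((15/11 + (-9*(4 - 1*(-4)))/12) - 27991/15919) = sqrt((15/11 + (-9*(4 + 4))/12) - 27991/15919) = sqrt((15/11 + (-9*8)/12) - 27991/15919) = sqrt((15/11 + (1/12)*(-72)) - 27991/15919) = sqrt((15/11 - 6) - 27991/15919) = sqrt(-51/11 - 27991/15919) = sqrt(-1119770/175109) = I*sqrt(196081804930)/175109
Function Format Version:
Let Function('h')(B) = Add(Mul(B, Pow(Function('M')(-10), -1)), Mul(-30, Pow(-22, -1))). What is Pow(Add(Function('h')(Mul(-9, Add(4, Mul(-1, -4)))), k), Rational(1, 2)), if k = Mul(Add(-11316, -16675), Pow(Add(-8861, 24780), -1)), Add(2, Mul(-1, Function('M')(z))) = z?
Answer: Mul(Rational(1, 175109), I, Pow(196081804930, Rational(1, 2))) ≈ Mul(2.5288, I)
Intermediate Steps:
Function('M')(z) = Add(2, Mul(-1, z))
Function('h')(B) = Add(Rational(15, 11), Mul(Rational(1, 12), B)) (Function('h')(B) = Add(Mul(B, Pow(Add(2, Mul(-1, -10)), -1)), Mul(-30, Pow(-22, -1))) = Add(Mul(B, Pow(Add(2, 10), -1)), Mul(-30, Rational(-1, 22))) = Add(Mul(B, Pow(12, -1)), Rational(15, 11)) = Add(Mul(B, Rational(1, 12)), Rational(15, 11)) = Add(Mul(Rational(1, 12), B), Rational(15, 11)) = Add(Rational(15, 11), Mul(Rational(1, 12), B)))
k = Rational(-27991, 15919) (k = Mul(-27991, Pow(15919, -1)) = Mul(-27991, Rational(1, 15919)) = Rational(-27991, 15919) ≈ -1.7583)
Pow(Add(Function('h')(Mul(-9, Add(4, Mul(-1, -4)))), k), Rational(1, 2)) = Pow(Add(Add(Rational(15, 11), Mul(Rational(1, 12), Mul(-9, Add(4, Mul(-1, -4))))), Rational(-27991, 15919)), Rational(1, 2)) = Pow(Add(Add(Rational(15, 11), Mul(Rational(1, 12), Mul(-9, Add(4, 4)))), Rational(-27991, 15919)), Rational(1, 2)) = Pow(Add(Add(Rational(15, 11), Mul(Rational(1, 12), Mul(-9, 8))), Rational(-27991, 15919)), Rational(1, 2)) = Pow(Add(Add(Rational(15, 11), Mul(Rational(1, 12), -72)), Rational(-27991, 15919)), Rational(1, 2)) = Pow(Add(Add(Rational(15, 11), -6), Rational(-27991, 15919)), Rational(1, 2)) = Pow(Add(Rational(-51, 11), Rational(-27991, 15919)), Rational(1, 2)) = Pow(Rational(-1119770, 175109), Rational(1, 2)) = Mul(Rational(1, 175109), I, Pow(196081804930, Rational(1, 2)))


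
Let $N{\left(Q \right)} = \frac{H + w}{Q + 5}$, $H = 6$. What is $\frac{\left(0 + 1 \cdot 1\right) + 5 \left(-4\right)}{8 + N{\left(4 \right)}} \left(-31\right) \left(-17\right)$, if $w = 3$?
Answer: $- \frac{10013}{9} \approx -1112.6$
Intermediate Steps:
$N{\left(Q \right)} = \frac{9}{5 + Q}$ ($N{\left(Q \right)} = \frac{6 + 3}{Q + 5} = \frac{9}{5 + Q}$)
$\frac{\left(0 + 1 \cdot 1\right) + 5 \left(-4\right)}{8 + N{\left(4 \right)}} \left(-31\right) \left(-17\right) = \frac{\left(0 + 1 \cdot 1\right) + 5 \left(-4\right)}{8 + \frac{9}{5 + 4}} \left(-31\right) \left(-17\right) = \frac{\left(0 + 1\right) - 20}{8 + \frac{9}{9}} \left(-31\right) \left(-17\right) = \frac{1 - 20}{8 + 9 \cdot \frac{1}{9}} \left(-31\right) \left(-17\right) = - \frac{19}{8 + 1} \left(-31\right) \left(-17\right) = - \frac{19}{9} \left(-31\right) \left(-17\right) = \left(-19\right) \frac{1}{9} \left(-31\right) \left(-17\right) = \left(- \frac{19}{9}\right) \left(-31\right) \left(-17\right) = \frac{589}{9} \left(-17\right) = - \frac{10013}{9}$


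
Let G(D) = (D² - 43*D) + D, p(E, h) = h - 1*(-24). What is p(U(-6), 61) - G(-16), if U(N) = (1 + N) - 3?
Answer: -843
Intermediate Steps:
U(N) = -2 + N
p(E, h) = 24 + h (p(E, h) = h + 24 = 24 + h)
G(D) = D² - 42*D
p(U(-6), 61) - G(-16) = (24 + 61) - (-16)*(-42 - 16) = 85 - (-16)*(-58) = 85 - 1*928 = 85 - 928 = -843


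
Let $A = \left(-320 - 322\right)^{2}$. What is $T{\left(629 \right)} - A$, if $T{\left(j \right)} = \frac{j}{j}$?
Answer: $-412163$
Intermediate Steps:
$A = 412164$ ($A = \left(-642\right)^{2} = 412164$)
$T{\left(j \right)} = 1$
$T{\left(629 \right)} - A = 1 - 412164 = -412163$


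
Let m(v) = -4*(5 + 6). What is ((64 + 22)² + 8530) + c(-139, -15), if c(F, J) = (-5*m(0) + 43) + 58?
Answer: 16247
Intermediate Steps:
m(v) = -44 (m(v) = -4*11 = -44)
c(F, J) = 321 (c(F, J) = (-5*(-44) + 43) + 58 = (220 + 43) + 58 = 263 + 58 = 321)
((64 + 22)² + 8530) + c(-139, -15) = ((64 + 22)² + 8530) + 321 = (86² + 8530) + 321 = (7396 + 8530) + 321 = 15926 + 321 = 16247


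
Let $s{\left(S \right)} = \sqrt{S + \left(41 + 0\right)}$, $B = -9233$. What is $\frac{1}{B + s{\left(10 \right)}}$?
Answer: $- \frac{9233}{85248238} - \frac{\sqrt{51}}{85248238} \approx -0.00010839$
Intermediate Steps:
$s{\left(S \right)} = \sqrt{41 + S}$ ($s{\left(S \right)} = \sqrt{S + 41} = \sqrt{41 + S}$)
$\frac{1}{B + s{\left(10 \right)}} = \frac{1}{-9233 + \sqrt{41 + 10}} = \frac{1}{-9233 + \sqrt{51}}$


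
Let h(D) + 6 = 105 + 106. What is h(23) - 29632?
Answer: -29427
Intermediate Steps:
h(D) = 205 (h(D) = -6 + (105 + 106) = -6 + 211 = 205)
h(23) - 29632 = 205 - 29632 = -29427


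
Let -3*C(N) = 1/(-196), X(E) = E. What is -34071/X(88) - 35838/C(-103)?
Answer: -1854435543/88 ≈ -2.1073e+7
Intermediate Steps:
C(N) = 1/588 (C(N) = -⅓/(-196) = -⅓*(-1/196) = 1/588)
-34071/X(88) - 35838/C(-103) = -34071/88 - 35838/1/588 = -34071*1/88 - 35838*588 = -34071/88 - 21072744 = -1854435543/88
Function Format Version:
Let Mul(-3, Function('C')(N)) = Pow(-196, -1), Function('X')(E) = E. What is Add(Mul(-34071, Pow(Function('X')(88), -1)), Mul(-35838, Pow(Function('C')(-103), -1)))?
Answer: Rational(-1854435543, 88) ≈ -2.1073e+7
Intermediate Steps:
Function('C')(N) = Rational(1, 588) (Function('C')(N) = Mul(Rational(-1, 3), Pow(-196, -1)) = Mul(Rational(-1, 3), Rational(-1, 196)) = Rational(1, 588))
Add(Mul(-34071, Pow(Function('X')(88), -1)), Mul(-35838, Pow(Function('C')(-103), -1))) = Add(Mul(-34071, Pow(88, -1)), Mul(-35838, Pow(Rational(1, 588), -1))) = Add(Mul(-34071, Rational(1, 88)), Mul(-35838, 588)) = Add(Rational(-34071, 88), -21072744) = Rational(-1854435543, 88)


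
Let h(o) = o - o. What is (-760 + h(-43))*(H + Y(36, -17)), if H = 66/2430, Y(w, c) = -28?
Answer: 1722008/81 ≈ 21259.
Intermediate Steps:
h(o) = 0
H = 11/405 (H = 66*(1/2430) = 11/405 ≈ 0.027160)
(-760 + h(-43))*(H + Y(36, -17)) = (-760 + 0)*(11/405 - 28) = -760*(-11329/405) = 1722008/81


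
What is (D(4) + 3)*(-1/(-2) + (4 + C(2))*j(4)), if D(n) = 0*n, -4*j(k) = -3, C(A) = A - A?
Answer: 21/2 ≈ 10.500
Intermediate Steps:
C(A) = 0
j(k) = ¾ (j(k) = -¼*(-3) = ¾)
D(n) = 0
(D(4) + 3)*(-1/(-2) + (4 + C(2))*j(4)) = (0 + 3)*(-1/(-2) + (4 + 0)*(¾)) = 3*(-½*(-1) + 4*(¾)) = 3*(½ + 3) = 3*(7/2) = 21/2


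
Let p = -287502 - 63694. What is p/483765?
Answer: -351196/483765 ≈ -0.72596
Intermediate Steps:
p = -351196
p/483765 = -351196/483765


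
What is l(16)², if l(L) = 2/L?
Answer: 1/64 ≈ 0.015625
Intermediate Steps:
l(16)² = (2/16)² = (2*(1/16))² = (⅛)² = 1/64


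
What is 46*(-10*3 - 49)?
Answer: -3634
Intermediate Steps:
46*(-10*3 - 49) = 46*(-30 - 49) = 46*(-79) = -3634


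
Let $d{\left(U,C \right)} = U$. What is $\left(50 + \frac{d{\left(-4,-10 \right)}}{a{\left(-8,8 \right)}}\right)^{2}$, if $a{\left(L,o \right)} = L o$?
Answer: $\frac{641601}{256} \approx 2506.3$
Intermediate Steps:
$\left(50 + \frac{d{\left(-4,-10 \right)}}{a{\left(-8,8 \right)}}\right)^{2} = \left(50 - \frac{4}{\left(-8\right) 8}\right)^{2} = \left(50 - \frac{4}{-64}\right)^{2} = \left(50 - - \frac{1}{16}\right)^{2} = \left(50 + \frac{1}{16}\right)^{2} = \left(\frac{801}{16}\right)^{2} = \frac{641601}{256}$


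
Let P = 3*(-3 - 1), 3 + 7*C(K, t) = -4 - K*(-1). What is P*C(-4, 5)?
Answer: 132/7 ≈ 18.857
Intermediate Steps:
C(K, t) = -1 + K/7 (C(K, t) = -3/7 + (-4 - K*(-1))/7 = -3/7 + (-4 - (-1)*K)/7 = -3/7 + (-4 + K)/7 = -3/7 + (-4/7 + K/7) = -1 + K/7)
P = -12 (P = 3*(-4) = -12)
P*C(-4, 5) = -12*(-1 + (⅐)*(-4)) = -12*(-1 - 4/7) = -12*(-11/7) = 132/7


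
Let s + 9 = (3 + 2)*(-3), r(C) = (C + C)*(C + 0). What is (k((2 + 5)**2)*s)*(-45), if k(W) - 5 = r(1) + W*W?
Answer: 2600640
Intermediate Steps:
r(C) = 2*C**2 (r(C) = (2*C)*C = 2*C**2)
s = -24 (s = -9 + (3 + 2)*(-3) = -9 + 5*(-3) = -9 - 15 = -24)
k(W) = 7 + W**2 (k(W) = 5 + (2*1**2 + W*W) = 5 + (2*1 + W**2) = 5 + (2 + W**2) = 7 + W**2)
(k((2 + 5)**2)*s)*(-45) = ((7 + ((2 + 5)**2)**2)*(-24))*(-45) = ((7 + (7**2)**2)*(-24))*(-45) = ((7 + 49**2)*(-24))*(-45) = ((7 + 2401)*(-24))*(-45) = (2408*(-24))*(-45) = -57792*(-45) = 2600640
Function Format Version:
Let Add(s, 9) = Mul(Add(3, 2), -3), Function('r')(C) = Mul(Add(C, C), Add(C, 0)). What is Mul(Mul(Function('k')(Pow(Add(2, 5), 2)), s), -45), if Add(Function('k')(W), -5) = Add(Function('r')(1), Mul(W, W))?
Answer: 2600640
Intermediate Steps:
Function('r')(C) = Mul(2, Pow(C, 2)) (Function('r')(C) = Mul(Mul(2, C), C) = Mul(2, Pow(C, 2)))
s = -24 (s = Add(-9, Mul(Add(3, 2), -3)) = Add(-9, Mul(5, -3)) = Add(-9, -15) = -24)
Function('k')(W) = Add(7, Pow(W, 2)) (Function('k')(W) = Add(5, Add(Mul(2, Pow(1, 2)), Mul(W, W))) = Add(5, Add(Mul(2, 1), Pow(W, 2))) = Add(5, Add(2, Pow(W, 2))) = Add(7, Pow(W, 2)))
Mul(Mul(Function('k')(Pow(Add(2, 5), 2)), s), -45) = Mul(Mul(Add(7, Pow(Pow(Add(2, 5), 2), 2)), -24), -45) = Mul(Mul(Add(7, Pow(Pow(7, 2), 2)), -24), -45) = Mul(Mul(Add(7, Pow(49, 2)), -24), -45) = Mul(Mul(Add(7, 2401), -24), -45) = Mul(Mul(2408, -24), -45) = Mul(-57792, -45) = 2600640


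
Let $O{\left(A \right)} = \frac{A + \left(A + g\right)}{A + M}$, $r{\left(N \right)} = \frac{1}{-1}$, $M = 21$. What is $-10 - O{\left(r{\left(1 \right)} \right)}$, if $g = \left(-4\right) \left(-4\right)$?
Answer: $- \frac{107}{10} \approx -10.7$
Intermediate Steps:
$g = 16$
$r{\left(N \right)} = -1$
$O{\left(A \right)} = \frac{16 + 2 A}{21 + A}$ ($O{\left(A \right)} = \frac{A + \left(A + 16\right)}{A + 21} = \frac{A + \left(16 + A\right)}{21 + A} = \frac{16 + 2 A}{21 + A}$)
$-10 - O{\left(r{\left(1 \right)} \right)} = -10 - \frac{2 \left(8 - 1\right)}{21 - 1} = -10 - 2 \cdot \frac{1}{20} \cdot 7 = -10 - \frac{7}{10} = - \frac{107}{10}$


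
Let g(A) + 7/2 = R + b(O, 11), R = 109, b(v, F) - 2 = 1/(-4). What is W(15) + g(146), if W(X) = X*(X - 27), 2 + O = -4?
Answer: -291/4 ≈ -72.750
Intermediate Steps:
O = -6 (O = -2 - 4 = -6)
b(v, F) = 7/4 (b(v, F) = 2 + 1/(-4) = 2 - ¼ = 7/4)
W(X) = X*(-27 + X)
g(A) = 429/4 (g(A) = -7/2 + (109 + 7/4) = -7/2 + 443/4 = 429/4)
W(15) + g(146) = 15*(-27 + 15) + 429/4 = 15*(-12) + 429/4 = -180 + 429/4 = -291/4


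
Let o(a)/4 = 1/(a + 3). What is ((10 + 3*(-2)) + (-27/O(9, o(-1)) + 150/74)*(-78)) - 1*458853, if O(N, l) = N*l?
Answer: -16978934/37 ≈ -4.5889e+5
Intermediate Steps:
o(a) = 4/(3 + a) (o(a) = 4/(a + 3) = 4/(3 + a))
((10 + 3*(-2)) + (-27/O(9, o(-1)) + 150/74)*(-78)) - 1*458853 = ((10 + 3*(-2)) + (-27/(9*(4/(3 - 1))) + 150/74)*(-78)) - 1*458853 = ((10 - 6) + (-27/(9*(4/2)) + 150*(1/74))*(-78)) - 458853 = (4 + (-27/(9*(4*(½))) + 75/37)*(-78)) - 458853 = (4 + (-27/(9*2) + 75/37)*(-78)) - 458853 = (4 + (-27/18 + 75/37)*(-78)) - 458853 = (4 + (-27*1/18 + 75/37)*(-78)) - 458853 = (4 + (-3/2 + 75/37)*(-78)) - 458853 = (4 + (39/74)*(-78)) - 458853 = (4 - 1521/37) - 458853 = -1373/37 - 458853 = -16978934/37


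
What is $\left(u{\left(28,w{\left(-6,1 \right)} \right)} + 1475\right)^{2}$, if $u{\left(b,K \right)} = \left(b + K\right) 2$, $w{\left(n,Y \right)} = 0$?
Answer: $2343961$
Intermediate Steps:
$u{\left(b,K \right)} = 2 K + 2 b$ ($u{\left(b,K \right)} = \left(K + b\right) 2 = 2 K + 2 b$)
$\left(u{\left(28,w{\left(-6,1 \right)} \right)} + 1475\right)^{2} = \left(\left(2 \cdot 0 + 2 \cdot 28\right) + 1475\right)^{2} = \left(\left(0 + 56\right) + 1475\right)^{2} = \left(56 + 1475\right)^{2} = 1531^{2} = 2343961$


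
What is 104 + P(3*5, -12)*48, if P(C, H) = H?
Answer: -472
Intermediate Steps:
104 + P(3*5, -12)*48 = 104 - 12*48 = 104 - 576 = -472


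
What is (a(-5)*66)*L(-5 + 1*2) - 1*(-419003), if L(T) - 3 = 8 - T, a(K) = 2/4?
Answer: 419465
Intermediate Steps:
a(K) = ½ (a(K) = 2*(¼) = ½)
L(T) = 11 - T (L(T) = 3 + (8 - T) = 11 - T)
(a(-5)*66)*L(-5 + 1*2) - 1*(-419003) = ((½)*66)*(11 - (-5 + 1*2)) - 1*(-419003) = 33*(11 - (-5 + 2)) + 419003 = 33*(11 - 1*(-3)) + 419003 = 33*(11 + 3) + 419003 = 33*14 + 419003 = 462 + 419003 = 419465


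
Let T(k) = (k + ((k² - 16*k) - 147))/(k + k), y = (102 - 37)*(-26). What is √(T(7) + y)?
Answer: I*√6818/2 ≈ 41.286*I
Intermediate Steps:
y = -1690 (y = 65*(-26) = -1690)
T(k) = (-147 + k² - 15*k)/(2*k) (T(k) = (k + (-147 + k² - 16*k))/((2*k)) = (-147 + k² - 15*k)*(1/(2*k)) = (-147 + k² - 15*k)/(2*k))
√(T(7) + y) = √((½)*(-147 + 7*(-15 + 7))/7 - 1690) = √((½)*(⅐)*(-147 + 7*(-8)) - 1690) = √((½)*(⅐)*(-147 - 56) - 1690) = √((½)*(⅐)*(-203) - 1690) = √(-29/2 - 1690) = √(-3409/2) = I*√6818/2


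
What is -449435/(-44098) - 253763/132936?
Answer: 24277825193/2931105864 ≈ 8.2828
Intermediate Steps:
-449435/(-44098) - 253763/132936 = -449435*(-1/44098) - 253763*1/132936 = 449435/44098 - 253763/132936 = 24277825193/2931105864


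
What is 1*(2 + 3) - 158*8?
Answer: -1259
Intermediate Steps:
1*(2 + 3) - 158*8 = 1*5 - 1264 = 5 - 1264 = -1259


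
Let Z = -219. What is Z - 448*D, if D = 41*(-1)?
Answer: 18149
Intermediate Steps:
D = -41
Z - 448*D = -219 - 448*(-41) = -219 + 18368 = 18149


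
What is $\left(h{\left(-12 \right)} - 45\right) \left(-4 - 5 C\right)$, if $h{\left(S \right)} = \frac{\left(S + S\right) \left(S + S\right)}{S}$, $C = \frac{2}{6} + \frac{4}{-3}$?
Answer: $-93$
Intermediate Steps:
$C = -1$ ($C = 2 \cdot \frac{1}{6} + 4 \left(- \frac{1}{3}\right) = \frac{1}{3} - \frac{4}{3} = -1$)
$h{\left(S \right)} = 4 S$ ($h{\left(S \right)} = \frac{2 S 2 S}{S} = \frac{4 S^{2}}{S} = 4 S$)
$\left(h{\left(-12 \right)} - 45\right) \left(-4 - 5 C\right) = \left(4 \left(-12\right) - 45\right) \left(-4 - -5\right) = \left(-48 - 45\right) \left(-4 + 5\right) = \left(-93\right) 1 = -93$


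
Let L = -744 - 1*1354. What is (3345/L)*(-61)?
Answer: 204045/2098 ≈ 97.257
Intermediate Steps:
L = -2098 (L = -744 - 1354 = -2098)
(3345/L)*(-61) = (3345/(-2098))*(-61) = (3345*(-1/2098))*(-61) = -3345/2098*(-61) = 204045/2098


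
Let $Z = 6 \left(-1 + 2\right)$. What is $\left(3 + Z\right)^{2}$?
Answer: $81$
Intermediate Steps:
$Z = 6$ ($Z = 6 \cdot 1 = 6$)
$\left(3 + Z\right)^{2} = \left(3 + 6\right)^{2} = 9^{2} = 81$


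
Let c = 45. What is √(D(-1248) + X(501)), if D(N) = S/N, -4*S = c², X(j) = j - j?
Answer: 15*√78/208 ≈ 0.63691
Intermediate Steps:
X(j) = 0
S = -2025/4 (S = -¼*45² = -¼*2025 = -2025/4 ≈ -506.25)
D(N) = -2025/(4*N)
√(D(-1248) + X(501)) = √(-2025/4/(-1248) + 0) = √(-2025/4*(-1/1248) + 0) = √(675/1664 + 0) = √(675/1664) = 15*√78/208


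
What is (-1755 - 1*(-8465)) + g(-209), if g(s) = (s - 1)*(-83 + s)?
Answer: 68030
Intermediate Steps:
g(s) = (-1 + s)*(-83 + s)
(-1755 - 1*(-8465)) + g(-209) = (-1755 - 1*(-8465)) + (83 + (-209)² - 84*(-209)) = (-1755 + 8465) + (83 + 43681 + 17556) = 6710 + 61320 = 68030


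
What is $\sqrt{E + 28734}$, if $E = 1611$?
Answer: $17 \sqrt{105} \approx 174.2$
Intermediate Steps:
$\sqrt{E + 28734} = \sqrt{1611 + 28734} = \sqrt{30345} = 17 \sqrt{105}$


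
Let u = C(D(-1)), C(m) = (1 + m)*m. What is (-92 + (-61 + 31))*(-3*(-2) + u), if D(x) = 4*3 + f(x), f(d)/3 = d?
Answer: -11712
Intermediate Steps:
f(d) = 3*d
D(x) = 12 + 3*x (D(x) = 4*3 + 3*x = 12 + 3*x)
C(m) = m*(1 + m)
u = 90 (u = (12 + 3*(-1))*(1 + (12 + 3*(-1))) = (12 - 3)*(1 + (12 - 3)) = 9*(1 + 9) = 9*10 = 90)
(-92 + (-61 + 31))*(-3*(-2) + u) = (-92 + (-61 + 31))*(-3*(-2) + 90) = (-92 - 30)*(6 + 90) = -122*96 = -11712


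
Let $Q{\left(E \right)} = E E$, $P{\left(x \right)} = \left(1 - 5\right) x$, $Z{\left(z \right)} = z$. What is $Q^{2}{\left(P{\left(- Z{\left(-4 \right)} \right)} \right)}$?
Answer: $65536$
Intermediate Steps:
$P{\left(x \right)} = - 4 x$
$Q{\left(E \right)} = E^{2}$
$Q^{2}{\left(P{\left(- Z{\left(-4 \right)} \right)} \right)} = \left(\left(- 4 \left(\left(-1\right) \left(-4\right)\right)\right)^{2}\right)^{2} = \left(\left(\left(-4\right) 4\right)^{2}\right)^{2} = \left(\left(-16\right)^{2}\right)^{2} = 256^{2} = 65536$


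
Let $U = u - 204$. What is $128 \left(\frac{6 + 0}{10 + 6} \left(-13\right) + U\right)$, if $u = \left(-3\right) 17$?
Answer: $-33264$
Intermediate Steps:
$u = -51$
$U = -255$ ($U = -51 - 204 = -255$)
$128 \left(\frac{6 + 0}{10 + 6} \left(-13\right) + U\right) = 128 \left(\frac{6 + 0}{10 + 6} \left(-13\right) - 255\right) = 128 \left(\frac{6}{16} \left(-13\right) - 255\right) = 128 \left(6 \cdot \frac{1}{16} \left(-13\right) - 255\right) = 128 \left(\frac{3}{8} \left(-13\right) - 255\right) = 128 \left(- \frac{39}{8} - 255\right) = 128 \left(- \frac{2079}{8}\right) = -33264$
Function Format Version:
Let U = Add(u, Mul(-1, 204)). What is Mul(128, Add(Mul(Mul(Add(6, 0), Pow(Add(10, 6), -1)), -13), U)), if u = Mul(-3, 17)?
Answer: -33264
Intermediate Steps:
u = -51
U = -255 (U = Add(-51, Mul(-1, 204)) = Add(-51, -204) = -255)
Mul(128, Add(Mul(Mul(Add(6, 0), Pow(Add(10, 6), -1)), -13), U)) = Mul(128, Add(Mul(Mul(Add(6, 0), Pow(Add(10, 6), -1)), -13), -255)) = Mul(128, Add(Mul(Mul(6, Pow(16, -1)), -13), -255)) = Mul(128, Add(Mul(Mul(6, Rational(1, 16)), -13), -255)) = Mul(128, Add(Mul(Rational(3, 8), -13), -255)) = Mul(128, Add(Rational(-39, 8), -255)) = Mul(128, Rational(-2079, 8)) = -33264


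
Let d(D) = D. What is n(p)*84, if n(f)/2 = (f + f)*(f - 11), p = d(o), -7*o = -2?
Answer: -7200/7 ≈ -1028.6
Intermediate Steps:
o = 2/7 (o = -⅐*(-2) = 2/7 ≈ 0.28571)
p = 2/7 ≈ 0.28571
n(f) = 4*f*(-11 + f) (n(f) = 2*((f + f)*(f - 11)) = 2*((2*f)*(-11 + f)) = 2*(2*f*(-11 + f)) = 4*f*(-11 + f))
n(p)*84 = (4*(2/7)*(-11 + 2/7))*84 = (4*(2/7)*(-75/7))*84 = -600/49*84 = -7200/7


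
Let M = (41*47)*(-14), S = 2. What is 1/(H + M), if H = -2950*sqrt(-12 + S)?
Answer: I/(2*(-13489*I + 1475*sqrt(10))) ≈ -3.3108e-5 + 1.1449e-5*I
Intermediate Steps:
M = -26978 (M = 1927*(-14) = -26978)
H = -2950*I*sqrt(10) (H = -2950*sqrt(-12 + 2) = -2950*I*sqrt(10) ≈ -9328.7*I)
1/(H + M) = 1/(-2950*I*sqrt(10) - 26978) = 1/(-26978 - 2950*I*sqrt(10))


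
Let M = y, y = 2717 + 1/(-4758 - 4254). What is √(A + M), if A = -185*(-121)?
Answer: √509671909419/4506 ≈ 158.44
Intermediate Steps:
A = 22385
y = 24485603/9012 (y = 2717 + 1/(-9012) = 2717 - 1/9012 = 24485603/9012 ≈ 2717.0)
M = 24485603/9012 ≈ 2717.0
√(A + M) = √(22385 + 24485603/9012) = √(226219223/9012) = √509671909419/4506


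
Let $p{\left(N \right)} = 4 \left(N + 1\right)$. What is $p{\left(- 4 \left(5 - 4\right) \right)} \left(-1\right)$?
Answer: $12$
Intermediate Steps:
$p{\left(N \right)} = 4 + 4 N$ ($p{\left(N \right)} = 4 \left(1 + N\right) = 4 + 4 N$)
$p{\left(- 4 \left(5 - 4\right) \right)} \left(-1\right) = \left(4 + 4 \left(- 4 \left(5 - 4\right)\right)\right) \left(-1\right) = \left(4 + 4 \left(\left(-4\right) 1\right)\right) \left(-1\right) = \left(4 + 4 \left(-4\right)\right) \left(-1\right) = \left(4 - 16\right) \left(-1\right) = \left(-12\right) \left(-1\right) = 12$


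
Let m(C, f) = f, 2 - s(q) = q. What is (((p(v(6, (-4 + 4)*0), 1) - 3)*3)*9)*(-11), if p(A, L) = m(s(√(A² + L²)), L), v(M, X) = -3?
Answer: 594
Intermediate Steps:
s(q) = 2 - q
p(A, L) = L
(((p(v(6, (-4 + 4)*0), 1) - 3)*3)*9)*(-11) = (((1 - 3)*3)*9)*(-11) = (-2*3*9)*(-11) = -6*9*(-11) = -54*(-11) = 594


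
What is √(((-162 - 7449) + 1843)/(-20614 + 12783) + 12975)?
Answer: √795731348183/7831 ≈ 113.91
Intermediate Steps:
√(((-162 - 7449) + 1843)/(-20614 + 12783) + 12975) = √((-7611 + 1843)/(-7831) + 12975) = √(-5768*(-1/7831) + 12975) = √(5768/7831 + 12975) = √(101612993/7831) = √795731348183/7831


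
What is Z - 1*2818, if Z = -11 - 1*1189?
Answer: -4018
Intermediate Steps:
Z = -1200 (Z = -11 - 1189 = -1200)
Z - 1*2818 = -1200 - 1*2818 = -1200 - 2818 = -4018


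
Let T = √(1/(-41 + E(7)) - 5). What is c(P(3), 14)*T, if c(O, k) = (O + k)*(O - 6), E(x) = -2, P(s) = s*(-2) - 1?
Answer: -546*I*√258/43 ≈ -203.95*I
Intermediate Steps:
P(s) = -1 - 2*s (P(s) = -2*s - 1 = -1 - 2*s)
T = 6*I*√258/43 (T = √(1/(-41 - 2) - 5) = √(1/(-43) - 5) = √(-1/43 - 5) = √(-216/43) = 6*I*√258/43 ≈ 2.2413*I)
c(O, k) = (-6 + O)*(O + k) (c(O, k) = (O + k)*(-6 + O) = (-6 + O)*(O + k))
c(P(3), 14)*T = ((-1 - 2*3)² - 6*(-1 - 2*3) - 6*14 + (-1 - 2*3)*14)*(6*I*√258/43) = ((-1 - 6)² - 6*(-1 - 6) - 84 + (-1 - 6)*14)*(6*I*√258/43) = ((-7)² - 6*(-7) - 84 - 7*14)*(6*I*√258/43) = (49 + 42 - 84 - 98)*(6*I*√258/43) = -546*I*√258/43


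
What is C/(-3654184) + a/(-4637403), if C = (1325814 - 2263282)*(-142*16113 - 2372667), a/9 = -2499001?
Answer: -562832787463617611/470720106782 ≈ -1.1957e+6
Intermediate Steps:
a = -22491009 (a = 9*(-2499001) = -22491009)
C = 4369269294684 (C = -937468*(-2288046 - 2372667) = -937468*(-4660713) = 4369269294684)
C/(-3654184) + a/(-4637403) = 4369269294684/(-3654184) - 22491009/(-4637403) = 4369269294684*(-1/3654184) - 22491009*(-1/4637403) = -1092317323671/913546 + 2499001/515267 = -562832787463617611/470720106782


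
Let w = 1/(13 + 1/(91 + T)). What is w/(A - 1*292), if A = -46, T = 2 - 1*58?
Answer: -35/154128 ≈ -0.00022708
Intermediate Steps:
T = -56 (T = 2 - 58 = -56)
w = 35/456 (w = 1/(13 + 1/(91 - 56)) = 1/(13 + 1/35) = 1/(456/35) = 35/456 ≈ 0.076754)
w/(A - 1*292) = (35/456)/(-46 - 1*292) = (35/456)/(-46 - 292) = (35/456)/(-338) = -1/338*35/456 = -35/154128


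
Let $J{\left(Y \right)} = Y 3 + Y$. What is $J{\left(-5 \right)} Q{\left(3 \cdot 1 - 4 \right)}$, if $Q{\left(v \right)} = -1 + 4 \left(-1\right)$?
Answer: $100$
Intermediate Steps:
$Q{\left(v \right)} = -5$ ($Q{\left(v \right)} = -1 - 4 = -5$)
$J{\left(Y \right)} = 4 Y$ ($J{\left(Y \right)} = 3 Y + Y = 4 Y$)
$J{\left(-5 \right)} Q{\left(3 \cdot 1 - 4 \right)} = 4 \left(-5\right) \left(-5\right) = \left(-20\right) \left(-5\right) = 100$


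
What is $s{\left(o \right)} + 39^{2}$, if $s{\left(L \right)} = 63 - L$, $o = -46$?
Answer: $1630$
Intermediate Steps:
$s{\left(o \right)} + 39^{2} = \left(63 - -46\right) + 39^{2} = \left(63 + 46\right) + 1521 = 109 + 1521 = 1630$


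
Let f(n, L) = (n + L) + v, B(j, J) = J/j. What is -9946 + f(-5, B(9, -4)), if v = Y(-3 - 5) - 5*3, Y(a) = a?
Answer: -89770/9 ≈ -9974.4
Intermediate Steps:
v = -23 (v = (-3 - 5) - 5*3 = -8 - 15 = -23)
f(n, L) = -23 + L + n (f(n, L) = (n + L) - 23 = (L + n) - 23 = -23 + L + n)
-9946 + f(-5, B(9, -4)) = -9946 + (-23 - 4/9 - 5) = -9946 - 256/9 = -89770/9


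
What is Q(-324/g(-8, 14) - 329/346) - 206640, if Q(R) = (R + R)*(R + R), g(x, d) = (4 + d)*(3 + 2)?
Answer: -154551229871/748225 ≈ -2.0656e+5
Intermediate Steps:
g(x, d) = 20 + 5*d (g(x, d) = (4 + d)*5 = 20 + 5*d)
Q(R) = 4*R² (Q(R) = (2*R)*(2*R) = 4*R²)
Q(-324/g(-8, 14) - 329/346) - 206640 = 4*(-324/(20 + 5*14) - 329/346)² - 206640 = 4*(-324/(20 + 70) - 329*1/346)² - 206640 = 4*(-324/90 - 329/346)² - 206640 = 4*(-324*1/90 - 329/346)² - 206640 = 4*(-18/5 - 329/346)² - 206640 = 4*(-7873/1730)² - 206640 = 4*(61984129/2992900) - 206640 = 61984129/748225 - 206640 = -154551229871/748225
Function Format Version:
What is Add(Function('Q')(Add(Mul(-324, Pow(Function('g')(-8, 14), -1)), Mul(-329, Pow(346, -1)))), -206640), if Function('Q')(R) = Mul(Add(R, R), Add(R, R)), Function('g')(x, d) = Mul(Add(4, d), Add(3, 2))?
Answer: Rational(-154551229871, 748225) ≈ -2.0656e+5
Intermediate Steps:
Function('g')(x, d) = Add(20, Mul(5, d)) (Function('g')(x, d) = Mul(Add(4, d), 5) = Add(20, Mul(5, d)))
Function('Q')(R) = Mul(4, Pow(R, 2)) (Function('Q')(R) = Mul(Mul(2, R), Mul(2, R)) = Mul(4, Pow(R, 2)))
Add(Function('Q')(Add(Mul(-324, Pow(Function('g')(-8, 14), -1)), Mul(-329, Pow(346, -1)))), -206640) = Add(Mul(4, Pow(Add(Mul(-324, Pow(Add(20, Mul(5, 14)), -1)), Mul(-329, Pow(346, -1))), 2)), -206640) = Add(Mul(4, Pow(Add(Mul(-324, Pow(Add(20, 70), -1)), Mul(-329, Rational(1, 346))), 2)), -206640) = Add(Mul(4, Pow(Add(Mul(-324, Pow(90, -1)), Rational(-329, 346)), 2)), -206640) = Add(Mul(4, Pow(Add(Mul(-324, Rational(1, 90)), Rational(-329, 346)), 2)), -206640) = Add(Mul(4, Pow(Add(Rational(-18, 5), Rational(-329, 346)), 2)), -206640) = Add(Mul(4, Pow(Rational(-7873, 1730), 2)), -206640) = Add(Mul(4, Rational(61984129, 2992900)), -206640) = Add(Rational(61984129, 748225), -206640) = Rational(-154551229871, 748225)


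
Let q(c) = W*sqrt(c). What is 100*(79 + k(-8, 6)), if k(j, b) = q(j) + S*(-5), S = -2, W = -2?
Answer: 8900 - 400*I*sqrt(2) ≈ 8900.0 - 565.69*I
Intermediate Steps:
q(c) = -2*sqrt(c)
k(j, b) = 10 - 2*sqrt(j) (k(j, b) = -2*sqrt(j) - 2*(-5) = -2*sqrt(j) + 10 = 10 - 2*sqrt(j))
100*(79 + k(-8, 6)) = 100*(79 + (10 - 4*I*sqrt(2))) = 100*(89 - 4*I*sqrt(2)) = 8900 - 400*I*sqrt(2)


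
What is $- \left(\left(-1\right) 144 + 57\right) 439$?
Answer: $38193$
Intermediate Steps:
$- \left(\left(-1\right) 144 + 57\right) 439 = - \left(-144 + 57\right) 439 = - \left(-87\right) 439 = \left(-1\right) \left(-38193\right) = 38193$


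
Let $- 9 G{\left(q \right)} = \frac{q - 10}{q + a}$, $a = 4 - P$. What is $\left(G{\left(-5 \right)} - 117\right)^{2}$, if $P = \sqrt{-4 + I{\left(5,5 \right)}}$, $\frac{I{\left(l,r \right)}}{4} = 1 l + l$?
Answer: $\frac{6061444}{441} \approx 13745.0$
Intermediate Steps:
$I{\left(l,r \right)} = 8 l$ ($I{\left(l,r \right)} = 4 \left(1 l + l\right) = 4 \left(l + l\right) = 4 \cdot 2 l = 8 l$)
$P = 6$ ($P = \sqrt{-4 + 8 \cdot 5} = \sqrt{-4 + 40} = \sqrt{36} = 6$)
$a = -2$ ($a = 4 - 6 = -2$)
$G{\left(q \right)} = - \frac{-10 + q}{9 \left(-2 + q\right)}$ ($G{\left(q \right)} = - \frac{\left(q - 10\right) \frac{1}{q - 2}}{9} = - \frac{\left(-10 + q\right) \frac{1}{-2 + q}}{9} = - \frac{\frac{1}{-2 + q} \left(-10 + q\right)}{9} = - \frac{-10 + q}{9 \left(-2 + q\right)}$)
$\left(G{\left(-5 \right)} - 117\right)^{2} = \left(\frac{10 - -5}{9 \left(-2 - 5\right)} - 117\right)^{2} = \left(\frac{10 + 5}{9 \left(-7\right)} - 117\right)^{2} = \left(\frac{1}{9} \left(- \frac{1}{7}\right) 15 - 117\right)^{2} = \left(- \frac{5}{21} - 117\right)^{2} = \left(- \frac{2462}{21}\right)^{2} = \frac{6061444}{441}$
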